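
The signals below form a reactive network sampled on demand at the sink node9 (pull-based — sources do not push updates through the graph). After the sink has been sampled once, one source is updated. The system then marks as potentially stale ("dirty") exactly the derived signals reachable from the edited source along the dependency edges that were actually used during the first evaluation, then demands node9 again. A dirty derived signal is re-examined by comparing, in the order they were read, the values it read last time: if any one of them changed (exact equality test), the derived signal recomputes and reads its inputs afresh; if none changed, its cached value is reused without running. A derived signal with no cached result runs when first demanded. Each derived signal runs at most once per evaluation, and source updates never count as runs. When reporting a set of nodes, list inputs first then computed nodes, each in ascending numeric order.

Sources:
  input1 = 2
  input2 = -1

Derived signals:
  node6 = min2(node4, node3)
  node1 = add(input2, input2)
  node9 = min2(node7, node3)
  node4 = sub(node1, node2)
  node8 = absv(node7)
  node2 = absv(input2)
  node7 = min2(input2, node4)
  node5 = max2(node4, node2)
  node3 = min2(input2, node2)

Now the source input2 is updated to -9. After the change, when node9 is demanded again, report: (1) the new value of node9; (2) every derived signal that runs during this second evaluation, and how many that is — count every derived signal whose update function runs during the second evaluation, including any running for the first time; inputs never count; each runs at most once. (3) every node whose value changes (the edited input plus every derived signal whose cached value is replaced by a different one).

node9 now evaluates to -27.
Run set: node1, node2, node3, node4, node7, node9 (6 run).
Changed values: input2, node1, node2, node3, node4, node7, node9.

Initial pass — values computed on the first demand:
  node1 = add(-1, -1) = -2
  node2 = absv(-1) = 1
  node3 = min2(-1, 1) = -1
  node4 = sub(-2, 1) = -3
  node7 = min2(-1, -3) = -3
  node9 = min2(-3, -1) = -3

Second demand — change propagation:
  node1: re-runs because input2 -1->-9; input2 -1->-9; new result -18.
  node2: re-runs because input2 -1->-9; new result 9.
  node3: re-runs because input2 -1->-9; node2 1->9; new result -9.
  node4: re-runs because node1 -2->-18; node2 1->9; new result -27.
  node7: re-runs because input2 -1->-9; node4 -3->-27; new result -27.
  node9: re-runs because node7 -3->-27; node3 -1->-9; new result -27.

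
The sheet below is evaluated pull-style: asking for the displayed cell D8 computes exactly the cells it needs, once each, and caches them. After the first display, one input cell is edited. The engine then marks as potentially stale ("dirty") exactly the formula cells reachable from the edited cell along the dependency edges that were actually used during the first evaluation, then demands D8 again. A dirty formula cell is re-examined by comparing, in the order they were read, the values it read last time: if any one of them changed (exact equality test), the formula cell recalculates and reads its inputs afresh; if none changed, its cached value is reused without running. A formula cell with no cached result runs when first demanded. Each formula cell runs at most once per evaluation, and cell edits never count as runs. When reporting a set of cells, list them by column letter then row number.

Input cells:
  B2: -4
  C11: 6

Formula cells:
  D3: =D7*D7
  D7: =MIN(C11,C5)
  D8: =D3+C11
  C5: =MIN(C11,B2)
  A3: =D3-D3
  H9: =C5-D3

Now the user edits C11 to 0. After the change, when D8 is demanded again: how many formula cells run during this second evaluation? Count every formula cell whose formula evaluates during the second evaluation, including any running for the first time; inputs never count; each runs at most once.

3 formula cells run: C5, D7, D8.
Note where the cutoff bites: D3 is checked, finds nothing changed, and keeps its cache.

First demand of the output computes:
  C5 = MIN(6, -4) = -4
  D7 = MIN(6, -4) = -4
  D3 = -4 * -4 = 16
  D8 = 16 + 6 = 22

After the edit, cleaning proceeds:
  C5: a read changed (C11 6->0) — executes, giving -4 — identical to its old value.
  D7: a read changed (C11 6->0) — executes, giving -4 — identical to its old value.
  D3: dirty, but its reads are unchanged (D7 unchanged, D7 unchanged); cached 16 stands.
  D8: a read changed (C11 6->0) — executes, giving 16.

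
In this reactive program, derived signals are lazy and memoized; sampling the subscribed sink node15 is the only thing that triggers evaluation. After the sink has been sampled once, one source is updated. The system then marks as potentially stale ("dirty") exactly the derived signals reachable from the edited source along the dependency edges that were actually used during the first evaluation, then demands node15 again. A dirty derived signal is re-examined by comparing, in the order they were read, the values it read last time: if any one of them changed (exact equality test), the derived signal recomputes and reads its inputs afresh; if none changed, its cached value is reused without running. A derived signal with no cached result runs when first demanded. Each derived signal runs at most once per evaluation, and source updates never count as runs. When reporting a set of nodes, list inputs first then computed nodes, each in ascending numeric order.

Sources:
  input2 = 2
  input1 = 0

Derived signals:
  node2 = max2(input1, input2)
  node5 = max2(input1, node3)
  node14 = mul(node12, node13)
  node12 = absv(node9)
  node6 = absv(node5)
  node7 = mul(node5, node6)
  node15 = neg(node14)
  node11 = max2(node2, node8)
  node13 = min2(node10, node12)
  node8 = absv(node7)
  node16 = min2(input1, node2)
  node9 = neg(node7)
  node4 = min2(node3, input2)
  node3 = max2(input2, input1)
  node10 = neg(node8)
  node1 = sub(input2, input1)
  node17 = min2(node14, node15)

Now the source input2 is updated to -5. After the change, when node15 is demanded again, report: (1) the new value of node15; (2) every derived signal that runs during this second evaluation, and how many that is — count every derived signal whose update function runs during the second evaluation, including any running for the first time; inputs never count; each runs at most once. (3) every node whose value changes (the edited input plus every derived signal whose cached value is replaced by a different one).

First demand of the output computes:
  node3 = max2(2, 0) = 2
  node5 = max2(0, 2) = 2
  node6 = absv(2) = 2
  node7 = mul(2, 2) = 4
  node8 = absv(4) = 4
  node9 = neg(4) = -4
  node10 = neg(4) = -4
  node12 = absv(-4) = 4
  node13 = min2(-4, 4) = -4
  node14 = mul(4, -4) = -16
  node15 = neg(-16) = 16

After the edit, cleaning proceeds:
  node3: a read changed (input2 2->-5) — executes, giving 0.
  node5: a read changed (node3 2->0) — executes, giving 0.
  node6: a read changed (node5 2->0) — executes, giving 0.
  node7: a read changed (node5 2->0; node6 2->0) — executes, giving 0.
  node8: a read changed (node7 4->0) — executes, giving 0.
  node9: a read changed (node7 4->0) — executes, giving 0.
  node10: a read changed (node8 4->0) — executes, giving 0.
  node12: a read changed (node9 -4->0) — executes, giving 0.
  node13: a read changed (node10 -4->0; node12 4->0) — executes, giving 0.
  node14: a read changed (node12 4->0; node13 -4->0) — executes, giving 0.
  node15: a read changed (node14 -16->0) — executes, giving 0.

Demanding node15 again yields 0.
11 derived signals run: node3, node5, node6, node7, node8, node9, node10, node12, node13, node14, node15.
The nodes whose values change: input2, node3, node5, node6, node7, node8, node9, node10, node12, node13, node14, node15.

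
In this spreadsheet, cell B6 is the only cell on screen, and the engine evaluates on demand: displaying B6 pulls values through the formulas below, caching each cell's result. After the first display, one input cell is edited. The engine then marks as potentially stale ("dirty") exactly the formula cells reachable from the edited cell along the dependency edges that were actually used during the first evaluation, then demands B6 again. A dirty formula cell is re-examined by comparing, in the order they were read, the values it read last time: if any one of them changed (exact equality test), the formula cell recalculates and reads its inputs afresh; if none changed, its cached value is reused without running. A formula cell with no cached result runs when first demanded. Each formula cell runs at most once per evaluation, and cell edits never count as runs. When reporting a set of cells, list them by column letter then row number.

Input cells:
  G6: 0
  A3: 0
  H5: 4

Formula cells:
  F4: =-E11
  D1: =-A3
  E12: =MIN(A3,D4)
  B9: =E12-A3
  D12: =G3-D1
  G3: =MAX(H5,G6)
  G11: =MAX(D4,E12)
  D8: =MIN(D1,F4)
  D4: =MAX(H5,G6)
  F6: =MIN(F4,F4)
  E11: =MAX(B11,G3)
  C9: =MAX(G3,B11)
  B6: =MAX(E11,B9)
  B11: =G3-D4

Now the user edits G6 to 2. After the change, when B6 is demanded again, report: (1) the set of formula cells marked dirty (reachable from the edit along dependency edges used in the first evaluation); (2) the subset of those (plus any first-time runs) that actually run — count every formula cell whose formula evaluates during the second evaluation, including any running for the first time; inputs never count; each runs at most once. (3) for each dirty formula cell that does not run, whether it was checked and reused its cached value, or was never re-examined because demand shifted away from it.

Dirty set: B6, B9, B11, D4, E11, E12, G3.
Run set: D4, G3 (2 run).
Re-examined without running (cache reused): B6, B9, B11, E11, E12.
The important point: at B11 every value read last time is unchanged, so the dirty flag clears without a run.

Initial pass — values computed on the first demand:
  D4 = MAX(4, 0) = 4
  E12 = MIN(0, 4) = 0
  B9 = 0 - 0 = 0
  G3 = MAX(4, 0) = 4
  B11 = 4 - 4 = 0
  E11 = MAX(0, 4) = 4
  B6 = MAX(4, 0) = 4

Second demand — change propagation:
  D4: re-runs because G6 0->2; new result 4 (unchanged).
  E12: re-examined; everything it read last time is the same (A3 unchanged, D4 unchanged) — cache 0 kept, no run.
  B9: re-examined; everything it read last time is the same (E12 unchanged, A3 unchanged) — cache 0 kept, no run.
  G3: re-runs because G6 0->2; new result 4 (unchanged).
  B11: re-examined; everything it read last time is the same (G3 unchanged, D4 unchanged) — cache 0 kept, no run.
  E11: re-examined; everything it read last time is the same (B11 unchanged, G3 unchanged) — cache 4 kept, no run.
  B6: re-examined; everything it read last time is the same (E11 unchanged, B9 unchanged) — cache 4 kept, no run.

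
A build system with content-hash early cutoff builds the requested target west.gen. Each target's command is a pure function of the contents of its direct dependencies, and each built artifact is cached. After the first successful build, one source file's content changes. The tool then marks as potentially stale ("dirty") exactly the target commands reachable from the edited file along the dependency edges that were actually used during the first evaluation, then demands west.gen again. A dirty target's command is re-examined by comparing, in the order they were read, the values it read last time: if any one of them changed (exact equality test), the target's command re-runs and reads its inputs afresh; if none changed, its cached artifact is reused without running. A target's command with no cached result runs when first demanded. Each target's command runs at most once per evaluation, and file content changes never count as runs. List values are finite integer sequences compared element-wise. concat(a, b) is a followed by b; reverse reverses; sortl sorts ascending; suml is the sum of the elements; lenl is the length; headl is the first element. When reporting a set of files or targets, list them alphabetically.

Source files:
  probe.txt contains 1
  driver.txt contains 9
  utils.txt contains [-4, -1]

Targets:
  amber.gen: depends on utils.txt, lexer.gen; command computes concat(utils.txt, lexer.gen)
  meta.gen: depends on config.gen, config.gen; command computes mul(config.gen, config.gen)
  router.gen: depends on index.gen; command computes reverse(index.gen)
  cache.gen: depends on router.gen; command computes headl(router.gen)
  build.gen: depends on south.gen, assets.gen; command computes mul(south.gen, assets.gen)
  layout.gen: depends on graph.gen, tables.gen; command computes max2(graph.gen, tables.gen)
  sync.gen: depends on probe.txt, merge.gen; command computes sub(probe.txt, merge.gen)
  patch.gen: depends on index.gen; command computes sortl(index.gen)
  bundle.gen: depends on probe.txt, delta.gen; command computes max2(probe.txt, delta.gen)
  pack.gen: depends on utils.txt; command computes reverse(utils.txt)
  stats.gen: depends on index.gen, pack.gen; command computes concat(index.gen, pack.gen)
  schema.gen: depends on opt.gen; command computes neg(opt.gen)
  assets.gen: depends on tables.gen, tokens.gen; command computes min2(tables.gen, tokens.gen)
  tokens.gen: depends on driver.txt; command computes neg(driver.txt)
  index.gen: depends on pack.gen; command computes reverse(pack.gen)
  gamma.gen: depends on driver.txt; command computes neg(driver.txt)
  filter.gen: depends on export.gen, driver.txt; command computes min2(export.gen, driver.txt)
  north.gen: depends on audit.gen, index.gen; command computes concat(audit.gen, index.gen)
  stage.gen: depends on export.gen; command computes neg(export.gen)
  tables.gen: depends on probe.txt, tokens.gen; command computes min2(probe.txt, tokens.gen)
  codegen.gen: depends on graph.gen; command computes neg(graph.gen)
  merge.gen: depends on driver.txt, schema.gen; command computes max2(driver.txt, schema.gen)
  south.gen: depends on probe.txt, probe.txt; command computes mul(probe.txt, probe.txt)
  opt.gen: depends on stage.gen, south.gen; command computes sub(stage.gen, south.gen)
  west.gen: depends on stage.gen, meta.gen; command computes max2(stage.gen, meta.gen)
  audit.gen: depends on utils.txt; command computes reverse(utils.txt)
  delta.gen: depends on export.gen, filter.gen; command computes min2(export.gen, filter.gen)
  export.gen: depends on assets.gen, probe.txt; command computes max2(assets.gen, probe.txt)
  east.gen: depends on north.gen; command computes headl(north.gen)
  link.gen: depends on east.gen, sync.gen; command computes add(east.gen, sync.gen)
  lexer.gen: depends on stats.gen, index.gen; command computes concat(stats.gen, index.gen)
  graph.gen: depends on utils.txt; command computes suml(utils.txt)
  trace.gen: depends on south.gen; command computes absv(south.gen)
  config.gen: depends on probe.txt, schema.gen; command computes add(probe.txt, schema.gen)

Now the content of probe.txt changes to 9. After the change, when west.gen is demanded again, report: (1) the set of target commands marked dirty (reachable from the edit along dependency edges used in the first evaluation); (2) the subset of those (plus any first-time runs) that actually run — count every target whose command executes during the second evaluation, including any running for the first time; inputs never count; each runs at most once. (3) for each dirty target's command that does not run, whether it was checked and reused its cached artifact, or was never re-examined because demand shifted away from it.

First evaluation (everything demanded from the output):
  south.gen = mul(1, 1) = 1
  tokens.gen = neg(9) = -9
  tables.gen = min2(1, -9) = -9
  assets.gen = min2(-9, -9) = -9
  export.gen = max2(-9, 1) = 1
  stage.gen = neg(1) = -1
  opt.gen = sub(-1, 1) = -2
  schema.gen = neg(-2) = 2
  config.gen = add(1, 2) = 3
  meta.gen = mul(3, 3) = 9
  west.gen = max2(-1, 9) = 9

Propagation after the edit:
  south.gen: runs — probe.txt 1->9; probe.txt 1->9; result 81.
  tables.gen: runs — probe.txt 1->9; result -9 (same value as before).
  assets.gen: checked — values it read are unchanged (tables.gen unchanged, tokens.gen unchanged); reused cached -9 without running.
  export.gen: runs — probe.txt 1->9; result 9.
  stage.gen: runs — export.gen 1->9; result -9.
  opt.gen: runs — stage.gen -1->-9; south.gen 1->81; result -90.
  schema.gen: runs — opt.gen -2->-90; result 90.
  config.gen: runs — probe.txt 1->9; schema.gen 2->90; result 99.
  meta.gen: runs — config.gen 3->99; config.gen 3->99; result 9801.
  west.gen: runs — stage.gen -1->-9; meta.gen 9->9801; result 9801.

Key observation: the cutoff stops propagation at assets.gen — its inputs' values are unchanged, so it reuses its cache.

Marked dirty: assets.gen, config.gen, export.gen, meta.gen, opt.gen, schema.gen, south.gen, stage.gen, tables.gen, west.gen.
Target commands that run: config.gen, export.gen, meta.gen, opt.gen, schema.gen, south.gen, stage.gen, tables.gen, west.gen — 9 in total.
Checked but reused from cache: assets.gen.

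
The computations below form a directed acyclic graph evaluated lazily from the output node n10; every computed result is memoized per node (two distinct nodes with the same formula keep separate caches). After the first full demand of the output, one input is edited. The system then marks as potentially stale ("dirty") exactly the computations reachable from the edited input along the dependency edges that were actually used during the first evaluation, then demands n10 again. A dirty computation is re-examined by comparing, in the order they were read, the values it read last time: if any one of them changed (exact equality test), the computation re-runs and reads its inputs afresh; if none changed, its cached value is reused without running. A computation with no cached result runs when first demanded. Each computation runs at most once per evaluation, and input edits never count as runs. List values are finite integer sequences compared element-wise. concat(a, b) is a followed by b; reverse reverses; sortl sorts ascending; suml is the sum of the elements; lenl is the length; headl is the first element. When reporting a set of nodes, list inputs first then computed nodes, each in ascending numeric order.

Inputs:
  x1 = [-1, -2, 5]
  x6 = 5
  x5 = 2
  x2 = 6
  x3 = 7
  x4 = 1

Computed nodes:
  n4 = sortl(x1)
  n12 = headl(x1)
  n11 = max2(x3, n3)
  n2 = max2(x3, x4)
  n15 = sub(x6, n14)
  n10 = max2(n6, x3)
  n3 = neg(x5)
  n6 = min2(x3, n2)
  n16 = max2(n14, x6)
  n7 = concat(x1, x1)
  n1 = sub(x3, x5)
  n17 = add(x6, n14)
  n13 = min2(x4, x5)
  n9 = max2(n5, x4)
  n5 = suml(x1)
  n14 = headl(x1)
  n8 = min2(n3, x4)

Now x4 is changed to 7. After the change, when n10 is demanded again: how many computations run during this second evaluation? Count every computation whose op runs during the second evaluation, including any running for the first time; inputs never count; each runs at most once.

1 computations run: n2.
Note the absorption at n2: it re-runs yet its value is the same, leaving the output's value untouched.

First demand of the output computes:
  n2 = max2(7, 1) = 7
  n6 = min2(7, 7) = 7
  n10 = max2(7, 7) = 7

After the edit, cleaning proceeds:
  n2: a read changed (x4 1->7) — executes, giving 7 — identical to its old value.
  n6: dirty, but its reads are unchanged (x3 unchanged, n2 unchanged); cached 7 stands.
  n10: dirty, but its reads are unchanged (n6 unchanged, x3 unchanged); cached 7 stands.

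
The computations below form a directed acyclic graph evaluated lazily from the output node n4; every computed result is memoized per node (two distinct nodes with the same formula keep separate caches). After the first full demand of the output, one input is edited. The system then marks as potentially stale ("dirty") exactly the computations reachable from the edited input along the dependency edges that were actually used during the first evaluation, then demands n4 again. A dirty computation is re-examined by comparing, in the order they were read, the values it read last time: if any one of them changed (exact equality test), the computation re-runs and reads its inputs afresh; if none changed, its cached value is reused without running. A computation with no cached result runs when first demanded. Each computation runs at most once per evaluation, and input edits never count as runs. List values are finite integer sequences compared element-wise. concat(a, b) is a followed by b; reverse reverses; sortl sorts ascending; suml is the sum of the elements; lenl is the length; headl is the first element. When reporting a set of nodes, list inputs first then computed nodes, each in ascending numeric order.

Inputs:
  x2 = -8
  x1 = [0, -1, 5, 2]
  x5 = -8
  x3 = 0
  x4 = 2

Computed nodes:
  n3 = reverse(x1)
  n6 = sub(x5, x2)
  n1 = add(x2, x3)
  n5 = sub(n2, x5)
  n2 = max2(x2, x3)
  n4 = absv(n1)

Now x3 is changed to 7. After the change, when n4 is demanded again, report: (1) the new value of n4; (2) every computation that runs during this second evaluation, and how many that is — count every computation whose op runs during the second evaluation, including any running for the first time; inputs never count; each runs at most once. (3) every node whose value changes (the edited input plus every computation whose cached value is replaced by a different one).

First demand of the output computes:
  n1 = add(-8, 0) = -8
  n4 = absv(-8) = 8

After the edit, cleaning proceeds:
  n1: a read changed (x3 0->7) — executes, giving -1.
  n4: a read changed (n1 -8->-1) — executes, giving 1.

Demanding n4 again yields 1.
2 computations run: n1, n4.
The nodes whose values change: x3, n1, n4.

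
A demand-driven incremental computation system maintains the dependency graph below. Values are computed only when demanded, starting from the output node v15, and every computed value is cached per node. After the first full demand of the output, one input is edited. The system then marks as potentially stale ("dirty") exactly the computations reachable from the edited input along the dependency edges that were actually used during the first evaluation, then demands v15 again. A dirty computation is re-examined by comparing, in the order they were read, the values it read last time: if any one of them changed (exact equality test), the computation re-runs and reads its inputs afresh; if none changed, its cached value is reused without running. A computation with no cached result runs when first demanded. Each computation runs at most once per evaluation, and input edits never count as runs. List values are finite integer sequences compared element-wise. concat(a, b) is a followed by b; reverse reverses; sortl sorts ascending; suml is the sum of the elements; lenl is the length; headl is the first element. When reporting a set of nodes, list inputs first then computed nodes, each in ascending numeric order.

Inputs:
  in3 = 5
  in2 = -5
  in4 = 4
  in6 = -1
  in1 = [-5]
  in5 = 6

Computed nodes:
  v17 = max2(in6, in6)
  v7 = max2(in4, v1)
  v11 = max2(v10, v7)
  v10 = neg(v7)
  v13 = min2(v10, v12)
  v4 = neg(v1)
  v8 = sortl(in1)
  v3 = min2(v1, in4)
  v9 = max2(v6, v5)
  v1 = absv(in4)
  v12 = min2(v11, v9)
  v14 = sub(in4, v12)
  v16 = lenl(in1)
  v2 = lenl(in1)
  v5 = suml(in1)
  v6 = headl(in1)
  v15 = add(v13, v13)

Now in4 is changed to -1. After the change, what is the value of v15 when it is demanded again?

New value of v15: -10.
Key observation: the cutoff stops propagation at v15 — its inputs' values are unchanged, so it reuses its cache.

First evaluation (everything demanded from the output):
  v1 = absv(4) = 4
  v5 = suml([-5]) = -5
  v6 = headl([-5]) = -5
  v7 = max2(4, 4) = 4
  v9 = max2(-5, -5) = -5
  v10 = neg(4) = -4
  v11 = max2(-4, 4) = 4
  v12 = min2(4, -5) = -5
  v13 = min2(-4, -5) = -5
  v15 = add(-5, -5) = -10

Propagation after the edit:
  v1: runs — in4 4->-1; result 1.
  v7: runs — in4 4->-1; v1 4->1; result 1.
  v10: runs — v7 4->1; result -1.
  v11: runs — v10 -4->-1; v7 4->1; result 1.
  v12: runs — v11 4->1; result -5 (same value as before).
  v13: runs — v10 -4->-1; result -5 (same value as before).
  v15: checked — values it read are unchanged (v13 unchanged, v13 unchanged); reused cached -10 without running.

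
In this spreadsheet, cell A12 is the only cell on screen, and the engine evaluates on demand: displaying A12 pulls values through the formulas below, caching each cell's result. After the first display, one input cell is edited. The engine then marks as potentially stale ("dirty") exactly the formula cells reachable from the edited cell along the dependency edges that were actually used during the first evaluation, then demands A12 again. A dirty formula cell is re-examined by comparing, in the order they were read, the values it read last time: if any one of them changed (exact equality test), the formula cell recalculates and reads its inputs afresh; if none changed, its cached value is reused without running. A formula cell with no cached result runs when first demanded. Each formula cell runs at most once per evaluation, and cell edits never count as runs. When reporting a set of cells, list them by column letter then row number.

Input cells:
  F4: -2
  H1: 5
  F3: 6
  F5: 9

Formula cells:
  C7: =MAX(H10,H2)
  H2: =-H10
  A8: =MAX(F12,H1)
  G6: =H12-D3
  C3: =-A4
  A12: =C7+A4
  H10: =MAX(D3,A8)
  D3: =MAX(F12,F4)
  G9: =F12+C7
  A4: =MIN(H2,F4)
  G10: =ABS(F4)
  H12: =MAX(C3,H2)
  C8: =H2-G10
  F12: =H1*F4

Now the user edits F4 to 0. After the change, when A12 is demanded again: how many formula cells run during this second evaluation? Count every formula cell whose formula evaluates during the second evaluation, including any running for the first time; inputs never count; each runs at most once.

Run set: A4, A8, D3, F12, H10 (5 run).
The important point: at H2 every value read last time is unchanged, so the dirty flag clears without a run.

Initial pass — values computed on the first demand:
  F12 = 5 * -2 = -10
  A8 = MAX(-10, 5) = 5
  D3 = MAX(-10, -2) = -2
  H10 = MAX(-2, 5) = 5
  H2 = -(5) = -5
  A4 = MIN(-5, -2) = -5
  C7 = MAX(5, -5) = 5
  A12 = 5 + -5 = 0

Second demand — change propagation:
  F12: re-runs because F4 -2->0; new result 0.
  A8: re-runs because F12 -10->0; new result 5 (unchanged).
  D3: re-runs because F12 -10->0; F4 -2->0; new result 0.
  H10: re-runs because D3 -2->0; new result 5 (unchanged).
  H2: re-examined; everything it read last time is the same (H10 unchanged) — cache -5 kept, no run.
  A4: re-runs because F4 -2->0; new result -5 (unchanged).
  C7: re-examined; everything it read last time is the same (H10 unchanged, H2 unchanged) — cache 5 kept, no run.
  A12: re-examined; everything it read last time is the same (C7 unchanged, A4 unchanged) — cache 0 kept, no run.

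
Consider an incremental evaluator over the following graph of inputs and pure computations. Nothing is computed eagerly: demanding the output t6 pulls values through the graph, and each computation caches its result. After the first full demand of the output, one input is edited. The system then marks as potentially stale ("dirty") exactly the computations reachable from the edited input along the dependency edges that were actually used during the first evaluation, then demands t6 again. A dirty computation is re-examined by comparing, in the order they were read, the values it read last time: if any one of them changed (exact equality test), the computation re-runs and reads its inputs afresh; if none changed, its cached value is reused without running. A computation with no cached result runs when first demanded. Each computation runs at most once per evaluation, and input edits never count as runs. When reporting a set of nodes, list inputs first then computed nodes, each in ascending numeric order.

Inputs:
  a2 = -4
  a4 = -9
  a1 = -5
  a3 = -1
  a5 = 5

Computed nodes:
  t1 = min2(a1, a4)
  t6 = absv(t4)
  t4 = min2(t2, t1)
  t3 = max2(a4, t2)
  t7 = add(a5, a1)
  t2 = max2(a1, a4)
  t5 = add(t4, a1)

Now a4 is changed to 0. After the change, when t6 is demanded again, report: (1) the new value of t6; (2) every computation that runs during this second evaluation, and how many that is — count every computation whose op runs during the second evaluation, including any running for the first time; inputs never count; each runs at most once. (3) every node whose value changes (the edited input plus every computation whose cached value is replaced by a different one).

t6 now evaluates to 5.
Run set: t1, t2, t4, t6 (4 run).
Changed values: a4, t1, t2, t4, t6.

Initial pass — values computed on the first demand:
  t1 = min2(-5, -9) = -9
  t2 = max2(-5, -9) = -5
  t4 = min2(-5, -9) = -9
  t6 = absv(-9) = 9

Second demand — change propagation:
  t1: re-runs because a4 -9->0; new result -5.
  t2: re-runs because a4 -9->0; new result 0.
  t4: re-runs because t2 -5->0; t1 -9->-5; new result -5.
  t6: re-runs because t4 -9->-5; new result 5.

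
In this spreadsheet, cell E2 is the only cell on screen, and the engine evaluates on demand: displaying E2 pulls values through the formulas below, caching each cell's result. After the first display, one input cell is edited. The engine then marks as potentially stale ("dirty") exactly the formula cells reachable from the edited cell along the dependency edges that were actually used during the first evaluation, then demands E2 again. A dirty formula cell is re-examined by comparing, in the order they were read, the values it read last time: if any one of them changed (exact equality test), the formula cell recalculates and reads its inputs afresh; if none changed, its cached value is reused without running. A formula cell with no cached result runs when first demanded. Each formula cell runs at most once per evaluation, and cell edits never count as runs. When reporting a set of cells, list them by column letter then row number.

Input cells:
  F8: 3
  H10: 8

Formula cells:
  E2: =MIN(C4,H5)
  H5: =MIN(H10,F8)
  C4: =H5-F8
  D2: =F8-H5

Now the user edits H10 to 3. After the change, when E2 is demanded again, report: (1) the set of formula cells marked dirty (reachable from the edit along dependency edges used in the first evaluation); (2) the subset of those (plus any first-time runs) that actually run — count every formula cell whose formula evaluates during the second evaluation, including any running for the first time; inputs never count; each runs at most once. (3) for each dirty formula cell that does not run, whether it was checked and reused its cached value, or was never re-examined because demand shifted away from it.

Initial pass — values computed on the first demand:
  H5 = MIN(8, 3) = 3
  C4 = 3 - 3 = 0
  E2 = MIN(0, 3) = 0

Second demand — change propagation:
  H5: re-runs because H10 8->3; new result 3 (unchanged).
  C4: re-examined; everything it read last time is the same (H5 unchanged, F8 unchanged) — cache 0 kept, no run.
  E2: re-examined; everything it read last time is the same (C4 unchanged, H5 unchanged) — cache 0 kept, no run.

The important point: H5 recomputes to an identical value, and the output ends up unchanged.

Dirty set: C4, E2, H5.
Run set: H5 (1 run).
Re-examined without running (cache reused): C4, E2.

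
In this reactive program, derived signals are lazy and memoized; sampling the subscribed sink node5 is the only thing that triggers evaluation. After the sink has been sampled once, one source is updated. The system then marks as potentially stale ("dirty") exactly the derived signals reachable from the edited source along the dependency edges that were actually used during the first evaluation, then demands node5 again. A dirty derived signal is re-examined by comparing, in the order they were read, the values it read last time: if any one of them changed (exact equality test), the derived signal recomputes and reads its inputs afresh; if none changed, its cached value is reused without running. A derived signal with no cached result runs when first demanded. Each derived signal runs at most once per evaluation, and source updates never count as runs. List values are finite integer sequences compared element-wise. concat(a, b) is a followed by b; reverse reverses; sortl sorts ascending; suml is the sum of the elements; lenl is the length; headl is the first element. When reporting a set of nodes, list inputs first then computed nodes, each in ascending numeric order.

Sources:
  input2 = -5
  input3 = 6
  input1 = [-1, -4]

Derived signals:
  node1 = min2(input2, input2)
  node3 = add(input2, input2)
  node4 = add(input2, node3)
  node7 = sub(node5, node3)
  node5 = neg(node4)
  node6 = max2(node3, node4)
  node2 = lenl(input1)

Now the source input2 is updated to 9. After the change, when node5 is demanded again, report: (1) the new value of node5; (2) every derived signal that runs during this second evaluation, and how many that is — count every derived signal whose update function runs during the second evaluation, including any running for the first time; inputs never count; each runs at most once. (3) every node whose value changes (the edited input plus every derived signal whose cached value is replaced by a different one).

Demanding node5 again yields -27.
3 derived signals run: node3, node4, node5.
The nodes whose values change: input2, node3, node4, node5.

First demand of the output computes:
  node3 = add(-5, -5) = -10
  node4 = add(-5, -10) = -15
  node5 = neg(-15) = 15

After the edit, cleaning proceeds:
  node3: a read changed (input2 -5->9; input2 -5->9) — executes, giving 18.
  node4: a read changed (input2 -5->9; node3 -10->18) — executes, giving 27.
  node5: a read changed (node4 -15->27) — executes, giving -27.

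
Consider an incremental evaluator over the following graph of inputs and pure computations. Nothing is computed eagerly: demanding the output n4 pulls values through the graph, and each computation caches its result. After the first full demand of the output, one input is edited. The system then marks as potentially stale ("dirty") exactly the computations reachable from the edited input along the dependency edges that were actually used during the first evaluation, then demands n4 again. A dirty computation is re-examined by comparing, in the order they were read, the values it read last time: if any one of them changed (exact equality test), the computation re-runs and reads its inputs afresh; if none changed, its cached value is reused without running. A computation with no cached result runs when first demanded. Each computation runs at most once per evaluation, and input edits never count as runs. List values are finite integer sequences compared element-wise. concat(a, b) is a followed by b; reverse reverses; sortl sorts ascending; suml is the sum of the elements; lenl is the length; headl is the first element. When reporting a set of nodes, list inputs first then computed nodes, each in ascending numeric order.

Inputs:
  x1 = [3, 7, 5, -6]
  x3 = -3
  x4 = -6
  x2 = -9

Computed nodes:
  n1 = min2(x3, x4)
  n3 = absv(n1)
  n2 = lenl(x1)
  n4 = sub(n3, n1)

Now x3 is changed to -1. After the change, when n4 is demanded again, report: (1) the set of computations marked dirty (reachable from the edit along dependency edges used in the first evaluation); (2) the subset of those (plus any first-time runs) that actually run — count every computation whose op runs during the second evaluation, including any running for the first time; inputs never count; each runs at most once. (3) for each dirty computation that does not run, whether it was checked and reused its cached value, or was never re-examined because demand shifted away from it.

Dirty set: n1, n3, n4.
Run set: n1 (1 run).
Re-examined without running (cache reused): n3, n4.
The important point: n1 recomputes to an identical value, and the output ends up unchanged.

Initial pass — values computed on the first demand:
  n1 = min2(-3, -6) = -6
  n3 = absv(-6) = 6
  n4 = sub(6, -6) = 12

Second demand — change propagation:
  n1: re-runs because x3 -3->-1; new result -6 (unchanged).
  n3: re-examined; everything it read last time is the same (n1 unchanged) — cache 6 kept, no run.
  n4: re-examined; everything it read last time is the same (n3 unchanged, n1 unchanged) — cache 12 kept, no run.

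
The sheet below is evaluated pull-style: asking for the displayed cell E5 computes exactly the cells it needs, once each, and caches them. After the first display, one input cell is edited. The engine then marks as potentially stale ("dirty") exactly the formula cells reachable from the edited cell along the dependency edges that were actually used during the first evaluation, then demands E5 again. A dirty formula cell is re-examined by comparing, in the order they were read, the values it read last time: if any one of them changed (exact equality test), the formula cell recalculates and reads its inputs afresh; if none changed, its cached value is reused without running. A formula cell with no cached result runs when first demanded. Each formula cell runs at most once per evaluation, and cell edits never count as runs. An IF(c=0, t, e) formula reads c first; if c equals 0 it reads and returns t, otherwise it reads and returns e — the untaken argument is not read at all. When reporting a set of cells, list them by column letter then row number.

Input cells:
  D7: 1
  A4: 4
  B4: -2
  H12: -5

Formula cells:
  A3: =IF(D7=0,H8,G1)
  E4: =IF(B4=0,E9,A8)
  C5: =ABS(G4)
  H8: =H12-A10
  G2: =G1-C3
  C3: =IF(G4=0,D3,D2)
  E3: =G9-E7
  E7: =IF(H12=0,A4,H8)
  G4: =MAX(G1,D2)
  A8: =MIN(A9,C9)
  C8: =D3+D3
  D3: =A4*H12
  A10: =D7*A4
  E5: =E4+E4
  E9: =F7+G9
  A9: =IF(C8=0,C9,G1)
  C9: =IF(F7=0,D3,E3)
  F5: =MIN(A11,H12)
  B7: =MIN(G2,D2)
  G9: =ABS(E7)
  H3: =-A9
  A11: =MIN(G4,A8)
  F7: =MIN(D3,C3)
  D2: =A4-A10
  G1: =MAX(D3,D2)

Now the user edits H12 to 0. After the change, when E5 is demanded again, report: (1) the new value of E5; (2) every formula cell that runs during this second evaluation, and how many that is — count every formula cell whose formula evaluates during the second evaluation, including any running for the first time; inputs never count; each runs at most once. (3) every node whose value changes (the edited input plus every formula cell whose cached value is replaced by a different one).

Demanding E5 again yields 0.
8 formula cells run: A8, A9, C3, C8, C9, D3, F7, G1.
The nodes whose values change: C3, C8, C9, D3, F7, H12.
Note the branch switch — demand abandons E3, E7, G9, H8, which are never re-examined.

First demand of the output computes:
  A10 = 1 * 4 = 4
  D2 = 4 - 4 = 0
  D3 = 4 * -5 = -20
  C8 = -20 + -20 = -40
  G1 = MAX(-20, 0) = 0
  G4 = MAX(0, 0) = 0
  C3 = IF(G4=0: G4=0 -> then branch D3) = -20
  F7 = MIN(-20, -20) = -20
  H8 = -5 - 4 = -9
  E7 = IF(H12=0: H12=-5 -> else branch H8) = -9
  G9 = ABS(-9) = 9
  E3 = 9 - -9 = 18
  C9 = IF(F7=0: F7=-20 -> else branch E3) = 18
  A9 = IF(C8=0: C8=-40 -> else branch G1) = 0
  A8 = MIN(0, 18) = 0
  E4 = IF(B4=0: B4=-2 -> else branch A8) = 0
  E5 = 0 + 0 = 0

After the edit, cleaning proceeds:
  D3: a read changed (H12 -5->0) — executes, giving 0.
  C8: a read changed (D3 -20->0; D3 -20->0) — executes, giving 0.
  G1: a read changed (D3 -20->0) — executes, giving 0 — identical to its old value.
  G4: dirty, but its reads are unchanged (G1 unchanged, D2 unchanged); cached 0 stands.
  C3: a read changed (D3 -20->0) — executes, giving 0.
  F7: a read changed (D3 -20->0; C3 -20->0) — executes, giving 0.
  H8: stays stale; no demand reaches it after the flip.
  E7: stays stale; no demand reaches it after the flip.
  G9: stays stale; no demand reaches it after the flip.
  E3: stays stale; no demand reaches it after the flip.
  C9: a read changed (F7 -20->0) — executes, giving 0.
  A9: a read changed (C8 -40->0) — executes, giving 0 — identical to its old value.
  A8: a read changed (C9 18->0) — executes, giving 0 — identical to its old value.
  E4: dirty, but its reads are unchanged (B4 unchanged, A8 unchanged); cached 0 stands.
  E5: dirty, but its reads are unchanged (E4 unchanged, E4 unchanged); cached 0 stands.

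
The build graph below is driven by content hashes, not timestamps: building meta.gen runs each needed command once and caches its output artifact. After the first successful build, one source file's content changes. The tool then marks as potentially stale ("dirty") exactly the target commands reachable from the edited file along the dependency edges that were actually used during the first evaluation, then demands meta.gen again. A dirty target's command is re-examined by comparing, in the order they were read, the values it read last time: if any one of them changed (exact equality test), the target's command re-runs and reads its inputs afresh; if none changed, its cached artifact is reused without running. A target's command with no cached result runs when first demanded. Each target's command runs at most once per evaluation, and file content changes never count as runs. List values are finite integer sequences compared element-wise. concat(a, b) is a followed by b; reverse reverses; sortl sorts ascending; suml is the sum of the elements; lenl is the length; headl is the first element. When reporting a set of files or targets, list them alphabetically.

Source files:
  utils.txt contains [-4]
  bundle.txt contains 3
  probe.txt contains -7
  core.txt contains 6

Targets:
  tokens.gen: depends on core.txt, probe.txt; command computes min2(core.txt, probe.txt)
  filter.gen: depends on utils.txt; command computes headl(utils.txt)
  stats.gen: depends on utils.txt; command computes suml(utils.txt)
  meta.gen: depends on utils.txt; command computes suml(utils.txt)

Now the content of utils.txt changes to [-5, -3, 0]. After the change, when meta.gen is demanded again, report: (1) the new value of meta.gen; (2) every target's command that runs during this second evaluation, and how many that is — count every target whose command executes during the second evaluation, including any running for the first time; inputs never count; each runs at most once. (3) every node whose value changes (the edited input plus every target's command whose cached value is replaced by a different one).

meta.gen now evaluates to -8.
Run set: meta.gen (1 run).
Changed values: meta.gen, utils.txt.

Initial pass — values computed on the first demand:
  meta.gen = suml([-4]) = -4

Second demand — change propagation:
  meta.gen: re-runs because utils.txt [-4]->[-5, -3, 0]; new result -8.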